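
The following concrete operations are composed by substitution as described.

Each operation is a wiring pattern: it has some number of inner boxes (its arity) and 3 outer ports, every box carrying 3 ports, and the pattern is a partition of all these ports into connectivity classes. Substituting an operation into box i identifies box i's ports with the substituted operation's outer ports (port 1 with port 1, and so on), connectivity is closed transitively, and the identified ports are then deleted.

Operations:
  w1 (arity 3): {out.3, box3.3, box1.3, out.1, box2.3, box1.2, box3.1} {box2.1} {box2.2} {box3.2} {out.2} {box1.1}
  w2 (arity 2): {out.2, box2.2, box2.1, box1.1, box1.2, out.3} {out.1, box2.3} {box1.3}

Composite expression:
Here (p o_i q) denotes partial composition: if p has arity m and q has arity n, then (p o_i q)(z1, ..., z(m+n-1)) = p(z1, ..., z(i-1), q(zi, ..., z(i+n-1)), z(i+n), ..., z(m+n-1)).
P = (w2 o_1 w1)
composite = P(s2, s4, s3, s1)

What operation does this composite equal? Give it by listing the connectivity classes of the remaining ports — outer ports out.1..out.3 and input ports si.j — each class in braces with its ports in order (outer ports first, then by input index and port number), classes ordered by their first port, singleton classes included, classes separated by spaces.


Two ports join when wires chain via w2-identified ports.
stage w1: inputs (s2, s4, s3), connectivity {out.1, out.3, s2.2, s2.3, s3.1, s3.3, s4.3} {out.2} {s2.1} {s3.2} {s4.1} {s4.2}, out.j its boundary
stage w2: inputs (s2, s4, s3, s1), connectivity {out.1, s1.3} {out.2, out.3, s1.1, s1.2, s2.2, s2.3, s3.1, s3.3, s4.3} {s2.1} {s3.2} {s4.1} {s4.2}, out.j its boundary

{out.1, s1.3} {out.2, out.3, s1.1, s1.2, s2.2, s2.3, s3.1, s3.3, s4.3} {s2.1} {s3.2} {s4.1} {s4.2}


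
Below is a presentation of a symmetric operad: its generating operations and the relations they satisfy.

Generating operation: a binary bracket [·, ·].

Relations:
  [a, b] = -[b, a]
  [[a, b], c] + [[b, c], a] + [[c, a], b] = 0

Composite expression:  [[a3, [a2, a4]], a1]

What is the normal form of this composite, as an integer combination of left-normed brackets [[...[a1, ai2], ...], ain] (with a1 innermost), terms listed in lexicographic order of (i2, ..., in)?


Skip Jacobi rewriting: expand, keep a1-initial words, read off terms.
Composite bracket: [[a3, [a2, a4]], a1]
Expanding via [a, b] = ab - ba: 8 signed words (2^3 = 8).
The a1-initial words carry the normal form:
  a1a2a4a3 (sign +1) contributes +[[[a1, a2], a4], a3]
  a1a3a2a4 (sign -1) contributes -[[[a1, a3], a2], a4]
  a1a3a4a2 (sign +1) contributes +[[[a1, a3], a4], a2]
  a1a4a2a3 (sign -1) contributes -[[[a1, a4], a2], a3]

[[[a1, a2], a4], a3] - [[[a1, a3], a2], a4] + [[[a1, a3], a4], a2] - [[[a1, a4], a2], a3]


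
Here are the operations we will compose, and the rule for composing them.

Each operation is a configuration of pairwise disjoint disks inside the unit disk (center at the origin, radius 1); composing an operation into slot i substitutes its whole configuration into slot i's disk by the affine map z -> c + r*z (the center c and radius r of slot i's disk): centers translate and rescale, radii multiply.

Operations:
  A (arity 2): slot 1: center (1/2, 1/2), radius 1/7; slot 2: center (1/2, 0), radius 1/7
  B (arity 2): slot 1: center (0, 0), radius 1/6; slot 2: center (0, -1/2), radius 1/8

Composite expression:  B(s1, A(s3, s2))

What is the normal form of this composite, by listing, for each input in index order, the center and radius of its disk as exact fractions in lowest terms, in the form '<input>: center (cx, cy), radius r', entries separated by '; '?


s1: center (0, 0), radius 1/6; s2: center (1/16, -1/2), radius 1/56; s3: center (1/16, -7/16), radius 1/56

Below B, radii multiply path by path; the s-disk centers shift.
input s1: applying the 1 nested substitution gives center (0, 0), radius 1/6
input s3: applying the 2 nested substitutions gives center (1/16, -7/16), radius 1/56
input s2: applying the 2 nested substitutions gives center (1/16, -1/2), radius 1/56


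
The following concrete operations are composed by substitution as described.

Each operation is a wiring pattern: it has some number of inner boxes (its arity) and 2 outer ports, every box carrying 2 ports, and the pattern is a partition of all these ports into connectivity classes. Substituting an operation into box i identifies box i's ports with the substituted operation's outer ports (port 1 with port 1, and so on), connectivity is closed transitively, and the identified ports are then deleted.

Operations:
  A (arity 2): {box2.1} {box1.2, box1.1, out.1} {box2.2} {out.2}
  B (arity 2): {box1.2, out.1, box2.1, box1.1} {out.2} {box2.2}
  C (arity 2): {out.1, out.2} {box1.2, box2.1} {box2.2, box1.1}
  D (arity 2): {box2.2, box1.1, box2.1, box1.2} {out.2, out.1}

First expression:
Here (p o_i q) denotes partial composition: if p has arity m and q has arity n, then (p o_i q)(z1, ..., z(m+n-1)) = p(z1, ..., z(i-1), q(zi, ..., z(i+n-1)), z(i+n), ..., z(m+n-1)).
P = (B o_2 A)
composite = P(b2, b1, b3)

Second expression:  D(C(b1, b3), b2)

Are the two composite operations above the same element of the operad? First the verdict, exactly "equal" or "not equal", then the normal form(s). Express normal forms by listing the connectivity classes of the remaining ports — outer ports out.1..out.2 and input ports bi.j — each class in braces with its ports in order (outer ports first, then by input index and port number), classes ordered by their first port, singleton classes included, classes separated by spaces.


not equal; the first gives {out.1, b1.1, b1.2, b2.1, b2.2} {out.2} {b3.1} {b3.2} and the second {out.1, out.2} {b1.1, b3.2} {b1.2, b3.1} {b2.1, b2.2}

The first expression, normalized: {out.1, b1.1, b1.2, b2.1, b2.2} {out.2} {b3.1} {b3.2}
The second expression, normalized: {out.1, out.2} {b1.1, b3.2} {b1.2, b3.1} {b2.1, b2.2}
Different reductions; not equal.


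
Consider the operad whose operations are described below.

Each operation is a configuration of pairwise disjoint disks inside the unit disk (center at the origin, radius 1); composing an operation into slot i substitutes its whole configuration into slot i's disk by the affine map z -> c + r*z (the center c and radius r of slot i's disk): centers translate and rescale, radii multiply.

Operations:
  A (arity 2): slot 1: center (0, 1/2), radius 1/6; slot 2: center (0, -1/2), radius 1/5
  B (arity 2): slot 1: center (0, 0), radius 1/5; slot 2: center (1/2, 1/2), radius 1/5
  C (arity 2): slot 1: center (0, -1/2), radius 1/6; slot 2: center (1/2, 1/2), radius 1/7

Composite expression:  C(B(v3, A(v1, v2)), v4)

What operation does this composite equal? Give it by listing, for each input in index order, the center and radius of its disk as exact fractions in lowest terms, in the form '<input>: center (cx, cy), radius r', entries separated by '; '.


v1: center (1/12, -2/5), radius 1/180; v2: center (1/12, -13/30), radius 1/150; v3: center (0, -1/2), radius 1/30; v4: center (1/2, 1/2), radius 1/7


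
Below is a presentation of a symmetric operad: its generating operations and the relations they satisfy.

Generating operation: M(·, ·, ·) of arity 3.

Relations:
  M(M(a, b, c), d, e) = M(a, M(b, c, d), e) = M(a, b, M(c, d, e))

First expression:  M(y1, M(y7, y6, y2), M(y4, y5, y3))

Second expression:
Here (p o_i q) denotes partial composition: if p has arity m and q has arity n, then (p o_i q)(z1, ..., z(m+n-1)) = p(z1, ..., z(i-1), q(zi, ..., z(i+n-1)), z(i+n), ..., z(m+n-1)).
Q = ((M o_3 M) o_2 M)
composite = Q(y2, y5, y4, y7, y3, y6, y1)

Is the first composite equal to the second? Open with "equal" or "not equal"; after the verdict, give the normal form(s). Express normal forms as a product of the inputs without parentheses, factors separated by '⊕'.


not equal — first y1 ⊕ y7 ⊕ y6 ⊕ y2 ⊕ y4 ⊕ y5 ⊕ y3, second y2 ⊕ y5 ⊕ y4 ⊕ y7 ⊕ y3 ⊕ y6 ⊕ y1

In normal form, the first expression is y1 ⊕ y7 ⊕ y6 ⊕ y2 ⊕ y4 ⊕ y5 ⊕ y3
In normal form, the second expression is y2 ⊕ y5 ⊕ y4 ⊕ y7 ⊕ y3 ⊕ y6 ⊕ y1
Distinct normal forms: not equal.


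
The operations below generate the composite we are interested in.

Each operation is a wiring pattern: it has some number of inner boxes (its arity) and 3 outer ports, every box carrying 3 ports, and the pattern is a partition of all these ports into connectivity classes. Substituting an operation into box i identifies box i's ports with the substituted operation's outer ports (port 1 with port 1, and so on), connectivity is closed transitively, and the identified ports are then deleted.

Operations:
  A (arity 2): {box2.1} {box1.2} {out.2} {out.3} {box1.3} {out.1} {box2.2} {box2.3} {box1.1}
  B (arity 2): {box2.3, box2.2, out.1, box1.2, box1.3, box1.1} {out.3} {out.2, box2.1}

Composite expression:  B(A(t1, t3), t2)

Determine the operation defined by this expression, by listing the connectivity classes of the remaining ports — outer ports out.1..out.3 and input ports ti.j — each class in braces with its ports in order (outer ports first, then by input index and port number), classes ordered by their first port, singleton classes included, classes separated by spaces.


{out.1, t2.2, t2.3} {out.2, t2.1} {out.3} {t1.1} {t1.2} {t1.3} {t3.1} {t3.2} {t3.3}

Reachability decides: close wires over B-identified ports.
after A, the pattern on (t1, t3) reads {out.1} {out.2} {out.3} {t1.1} {t1.2} {t1.3} {t3.1} {t3.2} {t3.3} (out.j = its outer ports)
after B, the pattern on (t1, t3, t2) reads {out.1, t2.2, t2.3} {out.2, t2.1} {out.3} {t1.1} {t1.2} {t1.3} {t3.1} {t3.2} {t3.3} (out.j = its outer ports)


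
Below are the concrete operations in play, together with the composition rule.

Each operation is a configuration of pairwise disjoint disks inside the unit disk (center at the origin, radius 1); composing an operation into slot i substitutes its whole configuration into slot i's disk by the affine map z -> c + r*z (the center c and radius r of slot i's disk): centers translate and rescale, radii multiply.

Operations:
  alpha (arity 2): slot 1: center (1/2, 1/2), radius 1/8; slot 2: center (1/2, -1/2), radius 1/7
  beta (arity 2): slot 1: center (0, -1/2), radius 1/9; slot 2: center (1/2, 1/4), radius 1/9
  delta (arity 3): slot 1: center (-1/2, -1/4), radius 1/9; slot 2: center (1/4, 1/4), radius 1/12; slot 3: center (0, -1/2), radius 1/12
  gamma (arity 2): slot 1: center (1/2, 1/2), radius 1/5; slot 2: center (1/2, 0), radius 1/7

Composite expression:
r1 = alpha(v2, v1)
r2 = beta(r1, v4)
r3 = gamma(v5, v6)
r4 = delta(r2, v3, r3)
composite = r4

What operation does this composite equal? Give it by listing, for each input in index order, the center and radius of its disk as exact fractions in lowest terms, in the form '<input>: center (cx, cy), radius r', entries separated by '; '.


v1: center (-40/81, -101/324), radius 1/567; v2: center (-40/81, -97/324), radius 1/648; v3: center (1/4, 1/4), radius 1/12; v4: center (-4/9, -2/9), radius 1/81; v5: center (1/24, -11/24), radius 1/60; v6: center (1/24, -1/2), radius 1/84

Nesting under delta composes maps z -> c + r*z down each v-path.
for v2, the 3-step affine chain lands on center (-40/81, -97/324), radius 1/648
for v1, the 3-step affine chain lands on center (-40/81, -101/324), radius 1/567
for v4, the 2-step affine chain lands on center (-4/9, -2/9), radius 1/81
for v3, the 1-step affine chain lands on center (1/4, 1/4), radius 1/12
for v5, the 2-step affine chain lands on center (1/24, -11/24), radius 1/60
for v6, the 2-step affine chain lands on center (1/24, -1/2), radius 1/84


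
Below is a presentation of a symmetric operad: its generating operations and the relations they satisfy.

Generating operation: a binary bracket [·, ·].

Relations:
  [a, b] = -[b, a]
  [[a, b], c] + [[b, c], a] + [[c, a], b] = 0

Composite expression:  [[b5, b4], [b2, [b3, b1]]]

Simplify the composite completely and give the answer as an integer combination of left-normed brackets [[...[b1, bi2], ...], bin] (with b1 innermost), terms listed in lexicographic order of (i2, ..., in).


[[[[b1, b3], b2], b4], b5] - [[[[b1, b3], b2], b5], b4]


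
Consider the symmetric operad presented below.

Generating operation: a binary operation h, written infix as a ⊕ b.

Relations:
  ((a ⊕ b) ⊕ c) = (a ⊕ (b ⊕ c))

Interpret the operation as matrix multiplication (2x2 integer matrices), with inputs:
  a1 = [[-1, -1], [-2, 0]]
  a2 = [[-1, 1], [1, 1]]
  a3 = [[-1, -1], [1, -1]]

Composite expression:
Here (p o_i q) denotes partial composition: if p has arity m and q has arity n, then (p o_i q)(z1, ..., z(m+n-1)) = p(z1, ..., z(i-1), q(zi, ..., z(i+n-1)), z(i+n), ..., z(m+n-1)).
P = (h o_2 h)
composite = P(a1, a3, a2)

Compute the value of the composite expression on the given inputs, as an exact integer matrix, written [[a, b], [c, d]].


[[2, 2], [0, 4]]

(a3 ⊕ a2) = [[0, -2], [-2, 0]]
(a1 ⊕ (a3 ⊕ a2)) = [[2, 2], [0, 4]]


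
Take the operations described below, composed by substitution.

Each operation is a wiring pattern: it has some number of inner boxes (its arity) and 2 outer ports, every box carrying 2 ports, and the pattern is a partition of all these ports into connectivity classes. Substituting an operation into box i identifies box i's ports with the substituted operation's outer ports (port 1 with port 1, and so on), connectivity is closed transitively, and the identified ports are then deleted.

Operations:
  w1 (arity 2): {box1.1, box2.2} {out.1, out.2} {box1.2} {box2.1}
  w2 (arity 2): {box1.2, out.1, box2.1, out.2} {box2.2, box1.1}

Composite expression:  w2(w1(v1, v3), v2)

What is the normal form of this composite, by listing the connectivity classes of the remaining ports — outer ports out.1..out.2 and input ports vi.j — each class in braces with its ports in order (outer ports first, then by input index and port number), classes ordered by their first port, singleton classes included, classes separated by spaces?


Reachability decides: close wires over w2-identified ports.
composing w1 on (v1, v3), with out.j its own outer ports: {out.1, out.2} {v1.1, v3.2} {v1.2} {v3.1}
composing w2 on (v1, v3, v2), with out.j its own outer ports: {out.1, out.2, v2.1, v2.2} {v1.1, v3.2} {v1.2} {v3.1}

{out.1, out.2, v2.1, v2.2} {v1.1, v3.2} {v1.2} {v3.1}


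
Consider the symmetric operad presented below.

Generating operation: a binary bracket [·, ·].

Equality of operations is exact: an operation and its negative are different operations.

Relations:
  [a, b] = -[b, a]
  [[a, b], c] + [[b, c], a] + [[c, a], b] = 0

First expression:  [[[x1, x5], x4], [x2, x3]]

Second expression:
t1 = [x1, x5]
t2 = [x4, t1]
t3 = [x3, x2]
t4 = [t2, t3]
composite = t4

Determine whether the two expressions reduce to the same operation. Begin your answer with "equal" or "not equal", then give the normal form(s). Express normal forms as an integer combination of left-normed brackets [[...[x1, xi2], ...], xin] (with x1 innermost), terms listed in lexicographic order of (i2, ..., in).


equal; both compose to [[[[x1, x5], x4], x2], x3] - [[[[x1, x5], x4], x3], x2]

Reducing the first expression gives [[[[x1, x5], x4], x2], x3] - [[[[x1, x5], x4], x3], x2]
Reducing the second expression gives [[[[x1, x5], x4], x2], x3] - [[[[x1, x5], x4], x3], x2]
The forms coincide; equal.


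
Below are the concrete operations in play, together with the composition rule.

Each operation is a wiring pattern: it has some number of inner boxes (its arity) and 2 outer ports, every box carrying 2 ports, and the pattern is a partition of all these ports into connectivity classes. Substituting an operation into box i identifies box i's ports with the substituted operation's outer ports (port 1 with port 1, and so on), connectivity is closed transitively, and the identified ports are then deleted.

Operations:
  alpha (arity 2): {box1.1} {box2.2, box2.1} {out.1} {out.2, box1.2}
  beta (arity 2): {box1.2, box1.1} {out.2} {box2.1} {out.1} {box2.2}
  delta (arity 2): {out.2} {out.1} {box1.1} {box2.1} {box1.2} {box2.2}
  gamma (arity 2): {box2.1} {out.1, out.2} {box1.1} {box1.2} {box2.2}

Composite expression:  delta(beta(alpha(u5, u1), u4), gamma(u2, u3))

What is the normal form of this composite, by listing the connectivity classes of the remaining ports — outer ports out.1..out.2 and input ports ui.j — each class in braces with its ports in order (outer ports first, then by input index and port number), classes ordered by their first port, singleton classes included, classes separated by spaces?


Substituting into delta glues patterns; closure does the rest.
alpha over (u5, u1) gives {out.1} {out.2, u5.2} {u1.1, u1.2} {u5.1}, out.j being that stage's outer ports
beta over (u5, u1, u4) gives {out.1} {out.2} {u1.1, u1.2} {u4.1} {u4.2} {u5.1} {u5.2}, out.j being that stage's outer ports
gamma over (u2, u3) gives {out.1, out.2} {u2.1} {u2.2} {u3.1} {u3.2}, out.j being that stage's outer ports
delta over (u5, u1, u4, u2, u3) gives {out.1} {out.2} {u1.1, u1.2} {u2.1} {u2.2} {u3.1} {u3.2} {u4.1} {u4.2} {u5.1} {u5.2}, out.j being that stage's outer ports

{out.1} {out.2} {u1.1, u1.2} {u2.1} {u2.2} {u3.1} {u3.2} {u4.1} {u4.2} {u5.1} {u5.2}


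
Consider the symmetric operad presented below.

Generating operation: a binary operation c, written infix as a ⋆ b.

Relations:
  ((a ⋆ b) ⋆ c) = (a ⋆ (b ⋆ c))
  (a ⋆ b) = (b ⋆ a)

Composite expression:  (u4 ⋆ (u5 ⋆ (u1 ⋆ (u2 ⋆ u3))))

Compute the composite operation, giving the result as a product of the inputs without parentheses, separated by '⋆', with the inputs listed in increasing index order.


u1 ⋆ u2 ⋆ u3 ⋆ u4 ⋆ u5

Both nesting and order wash out for c; what remains is which u's occur.
(u2 ⋆ u3) spells out as u2 ⋆ u3
(u1 ⋆ (u2 ⋆ u3)) spells out as u1 ⋆ u2 ⋆ u3
(u5 ⋆ (u1 ⋆ (u2 ⋆ u3))) spells out as u5 ⋆ u1 ⋆ u2 ⋆ u3
(u4 ⋆ (u5 ⋆ (u1 ⋆ (u2 ⋆ u3)))) spells out as u4 ⋆ u5 ⋆ u1 ⋆ u2 ⋆ u3
rearranged into index order: u1 ⋆ u2 ⋆ u3 ⋆ u4 ⋆ u5


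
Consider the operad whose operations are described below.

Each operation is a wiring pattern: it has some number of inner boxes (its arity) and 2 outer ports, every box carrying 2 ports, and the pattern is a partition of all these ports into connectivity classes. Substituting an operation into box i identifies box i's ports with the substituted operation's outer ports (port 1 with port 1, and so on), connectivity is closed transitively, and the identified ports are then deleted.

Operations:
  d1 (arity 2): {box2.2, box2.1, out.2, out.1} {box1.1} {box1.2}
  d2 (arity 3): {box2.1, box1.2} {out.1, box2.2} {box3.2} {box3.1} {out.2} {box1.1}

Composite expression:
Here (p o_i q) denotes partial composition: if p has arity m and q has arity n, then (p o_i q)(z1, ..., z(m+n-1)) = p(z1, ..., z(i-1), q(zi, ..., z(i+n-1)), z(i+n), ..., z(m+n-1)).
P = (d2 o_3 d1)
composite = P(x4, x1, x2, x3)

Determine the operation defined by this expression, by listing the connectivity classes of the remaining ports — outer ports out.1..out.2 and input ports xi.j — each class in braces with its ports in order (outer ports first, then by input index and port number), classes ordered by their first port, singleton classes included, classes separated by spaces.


Treat the ports identified at d2 as solder joints: merge, then drop.
d1 over (x2, x3) gives {out.1, out.2, x3.1, x3.2} {x2.1} {x2.2}, out.j being that stage's outer ports
d2 over (x4, x1, x2, x3) gives {out.1, x1.2} {out.2} {x1.1, x4.2} {x2.1} {x2.2} {x3.1, x3.2} {x4.1}, out.j being that stage's outer ports

{out.1, x1.2} {out.2} {x1.1, x4.2} {x2.1} {x2.2} {x3.1, x3.2} {x4.1}


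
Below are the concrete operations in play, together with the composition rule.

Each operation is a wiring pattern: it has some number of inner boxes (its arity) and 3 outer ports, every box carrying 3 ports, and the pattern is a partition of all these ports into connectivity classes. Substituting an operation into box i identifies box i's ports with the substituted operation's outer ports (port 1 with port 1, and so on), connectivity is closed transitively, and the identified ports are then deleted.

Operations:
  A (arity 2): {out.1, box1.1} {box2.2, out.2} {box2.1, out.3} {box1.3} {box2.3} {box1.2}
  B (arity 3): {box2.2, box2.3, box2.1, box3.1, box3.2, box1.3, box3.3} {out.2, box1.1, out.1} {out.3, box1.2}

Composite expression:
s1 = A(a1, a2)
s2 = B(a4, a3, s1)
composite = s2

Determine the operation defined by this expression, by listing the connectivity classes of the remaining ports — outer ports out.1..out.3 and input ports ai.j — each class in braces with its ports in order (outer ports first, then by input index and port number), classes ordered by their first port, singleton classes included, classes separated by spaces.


{out.1, out.2, a4.1} {out.3, a4.2} {a1.1, a2.1, a2.2, a3.1, a3.2, a3.3, a4.3} {a1.2} {a1.3} {a2.3}

Two ports join when wires chain via B-identified ports.
the subtree at A composes to {out.1, a1.1} {out.2, a2.2} {out.3, a2.1} {a1.2} {a1.3} {a2.3} on (a1, a2); out.j = own outer ports
the subtree at B composes to {out.1, out.2, a4.1} {out.3, a4.2} {a1.1, a2.1, a2.2, a3.1, a3.2, a3.3, a4.3} {a1.2} {a1.3} {a2.3} on (a4, a3, a1, a2); out.j = own outer ports


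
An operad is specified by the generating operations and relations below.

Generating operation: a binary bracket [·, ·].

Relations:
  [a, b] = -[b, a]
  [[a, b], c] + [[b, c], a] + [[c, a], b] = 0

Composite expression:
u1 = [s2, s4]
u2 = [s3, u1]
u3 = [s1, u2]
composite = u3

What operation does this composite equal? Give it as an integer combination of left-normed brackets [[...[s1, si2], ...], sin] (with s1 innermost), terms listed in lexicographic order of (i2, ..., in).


-[[[s1, s2], s4], s3] + [[[s1, s3], s2], s4] - [[[s1, s3], s4], s2] + [[[s1, s4], s2], s3]

A multilinear Lie element is pinned by s1-initial words (s1 innermost).
Composite bracket: [s1, [s3, [s2, s4]]]
Expanding via [a, b] = ab - ba: 8 signed words (2^3 = 8).
Collect the words opening with s1:
  s1s2s4s3 appears with sign -1, giving the term -[[[s1, s2], s4], s3]
  s1s3s2s4 appears with sign +1, giving the term +[[[s1, s3], s2], s4]
  s1s3s4s2 appears with sign -1, giving the term -[[[s1, s3], s4], s2]
  s1s4s2s3 appears with sign +1, giving the term +[[[s1, s4], s2], s3]


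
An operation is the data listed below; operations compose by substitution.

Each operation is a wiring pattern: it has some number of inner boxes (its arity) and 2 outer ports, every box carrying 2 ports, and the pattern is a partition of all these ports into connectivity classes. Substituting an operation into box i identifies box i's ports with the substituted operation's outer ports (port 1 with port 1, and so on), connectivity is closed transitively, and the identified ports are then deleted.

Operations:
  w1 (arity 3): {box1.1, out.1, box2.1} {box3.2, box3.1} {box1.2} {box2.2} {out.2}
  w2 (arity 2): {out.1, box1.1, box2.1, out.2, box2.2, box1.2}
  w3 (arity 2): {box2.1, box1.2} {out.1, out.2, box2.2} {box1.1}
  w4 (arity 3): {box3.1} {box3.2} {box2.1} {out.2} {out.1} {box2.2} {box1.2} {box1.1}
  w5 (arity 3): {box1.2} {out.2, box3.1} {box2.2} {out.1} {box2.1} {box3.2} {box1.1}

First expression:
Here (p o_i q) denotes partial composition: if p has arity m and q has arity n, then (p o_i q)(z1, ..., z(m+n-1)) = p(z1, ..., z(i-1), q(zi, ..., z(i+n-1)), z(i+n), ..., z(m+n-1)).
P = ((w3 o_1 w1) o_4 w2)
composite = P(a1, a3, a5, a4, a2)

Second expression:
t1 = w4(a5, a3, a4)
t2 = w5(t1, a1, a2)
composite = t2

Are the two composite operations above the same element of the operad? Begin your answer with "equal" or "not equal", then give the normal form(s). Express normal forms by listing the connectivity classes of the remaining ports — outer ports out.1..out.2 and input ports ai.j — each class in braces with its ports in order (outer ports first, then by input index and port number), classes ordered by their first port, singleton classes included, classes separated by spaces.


not equal; first: {out.1, out.2, a2.1, a2.2, a4.1, a4.2} {a1.1, a3.1} {a1.2} {a3.2} {a5.1, a5.2}; second: {out.1} {out.2, a2.1} {a1.1} {a1.2} {a2.2} {a3.1} {a3.2} {a4.1} {a4.2} {a5.1} {a5.2}

In normal form, the first expression is {out.1, out.2, a2.1, a2.2, a4.1, a4.2} {a1.1, a3.1} {a1.2} {a3.2} {a5.1, a5.2}
In normal form, the second expression is {out.1} {out.2, a2.1} {a1.1} {a1.2} {a2.2} {a3.1} {a3.2} {a4.1} {a4.2} {a5.1} {a5.2}
They disagree, so not equal.


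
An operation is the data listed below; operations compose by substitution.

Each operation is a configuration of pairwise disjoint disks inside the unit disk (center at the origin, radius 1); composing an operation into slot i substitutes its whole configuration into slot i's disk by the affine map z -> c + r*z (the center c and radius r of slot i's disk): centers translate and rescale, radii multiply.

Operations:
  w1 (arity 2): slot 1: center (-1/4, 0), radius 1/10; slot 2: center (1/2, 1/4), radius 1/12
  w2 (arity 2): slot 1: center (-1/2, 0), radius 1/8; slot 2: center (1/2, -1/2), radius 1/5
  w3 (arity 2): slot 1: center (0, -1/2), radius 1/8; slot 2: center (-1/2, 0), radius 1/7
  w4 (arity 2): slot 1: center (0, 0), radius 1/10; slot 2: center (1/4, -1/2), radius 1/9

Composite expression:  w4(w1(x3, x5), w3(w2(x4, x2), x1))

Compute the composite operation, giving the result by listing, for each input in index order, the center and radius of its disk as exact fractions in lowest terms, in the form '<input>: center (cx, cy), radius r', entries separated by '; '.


Affine substitution under w4: radii multiply and x-centers shift.
tracing x3 down its 2-map path: center (-1/40, 0), radius 1/100
tracing x5 down its 2-map path: center (1/20, 1/40), radius 1/120
tracing x4 down its 3-map path: center (35/144, -5/9), radius 1/576
tracing x2 down its 3-map path: center (37/144, -9/16), radius 1/360
tracing x1 down its 2-map path: center (7/36, -1/2), radius 1/63

x1: center (7/36, -1/2), radius 1/63; x2: center (37/144, -9/16), radius 1/360; x3: center (-1/40, 0), radius 1/100; x4: center (35/144, -5/9), radius 1/576; x5: center (1/20, 1/40), radius 1/120


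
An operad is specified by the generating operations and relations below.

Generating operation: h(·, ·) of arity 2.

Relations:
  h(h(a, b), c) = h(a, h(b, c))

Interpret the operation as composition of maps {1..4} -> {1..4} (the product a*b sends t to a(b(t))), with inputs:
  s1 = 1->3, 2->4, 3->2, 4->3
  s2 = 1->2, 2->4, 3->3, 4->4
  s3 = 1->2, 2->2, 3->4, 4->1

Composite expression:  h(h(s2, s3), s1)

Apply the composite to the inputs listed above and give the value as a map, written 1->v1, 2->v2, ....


1->4, 2->2, 3->4, 4->4

h(s2, s3) = 1->4, 2->4, 3->4, 4->2
h(h(s2, s3), s1) = 1->4, 2->2, 3->4, 4->4


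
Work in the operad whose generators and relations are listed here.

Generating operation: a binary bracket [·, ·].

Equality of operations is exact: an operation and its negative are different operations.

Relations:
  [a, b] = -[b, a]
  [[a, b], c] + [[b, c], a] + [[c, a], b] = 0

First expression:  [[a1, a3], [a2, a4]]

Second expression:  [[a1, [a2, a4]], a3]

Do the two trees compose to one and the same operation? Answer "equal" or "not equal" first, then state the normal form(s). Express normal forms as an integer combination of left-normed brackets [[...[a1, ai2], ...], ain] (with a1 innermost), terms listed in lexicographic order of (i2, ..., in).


not equal — first [[[a1, a3], a2], a4] - [[[a1, a3], a4], a2], second [[[a1, a2], a4], a3] - [[[a1, a4], a2], a3]

The first expression, normalized: [[[a1, a3], a2], a4] - [[[a1, a3], a4], a2]
The second expression, normalized: [[[a1, a2], a4], a3] - [[[a1, a4], a2], a3]
No match — not equal.


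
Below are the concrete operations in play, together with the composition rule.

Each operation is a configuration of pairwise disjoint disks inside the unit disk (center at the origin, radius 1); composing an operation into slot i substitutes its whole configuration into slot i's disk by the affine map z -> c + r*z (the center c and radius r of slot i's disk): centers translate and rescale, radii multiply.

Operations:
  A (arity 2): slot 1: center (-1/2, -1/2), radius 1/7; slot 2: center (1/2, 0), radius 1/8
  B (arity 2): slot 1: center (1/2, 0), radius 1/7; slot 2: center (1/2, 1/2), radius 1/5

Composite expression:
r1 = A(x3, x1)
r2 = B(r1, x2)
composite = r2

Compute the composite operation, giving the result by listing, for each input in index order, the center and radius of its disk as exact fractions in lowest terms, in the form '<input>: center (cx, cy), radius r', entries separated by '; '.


Only the slot chain above each x matters under B; compose those maps.
input x3: applying the 2 nested substitutions gives center (3/7, -1/14), radius 1/49
input x1: applying the 2 nested substitutions gives center (4/7, 0), radius 1/56
input x2: applying the 1 nested substitution gives center (1/2, 1/2), radius 1/5

x1: center (4/7, 0), radius 1/56; x2: center (1/2, 1/2), radius 1/5; x3: center (3/7, -1/14), radius 1/49


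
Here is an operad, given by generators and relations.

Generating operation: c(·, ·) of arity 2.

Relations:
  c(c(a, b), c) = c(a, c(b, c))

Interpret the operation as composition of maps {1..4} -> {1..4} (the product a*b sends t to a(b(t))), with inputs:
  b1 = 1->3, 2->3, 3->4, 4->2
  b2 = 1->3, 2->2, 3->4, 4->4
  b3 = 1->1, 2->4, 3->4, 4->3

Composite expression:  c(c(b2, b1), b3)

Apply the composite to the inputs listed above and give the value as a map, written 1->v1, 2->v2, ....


1->4, 2->2, 3->2, 4->4

c(b2, b1) = 1->4, 2->4, 3->4, 4->2
c(c(b2, b1), b3) = 1->4, 2->2, 3->2, 4->4


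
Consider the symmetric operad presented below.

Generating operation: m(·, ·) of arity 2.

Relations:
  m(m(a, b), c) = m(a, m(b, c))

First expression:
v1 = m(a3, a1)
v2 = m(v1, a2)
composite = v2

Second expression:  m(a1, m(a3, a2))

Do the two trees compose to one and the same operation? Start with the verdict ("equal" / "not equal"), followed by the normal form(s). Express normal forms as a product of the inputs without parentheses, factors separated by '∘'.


not equal: they reduce to a3 ∘ a1 ∘ a2 and a1 ∘ a3 ∘ a2

The first expression reduces to a3 ∘ a1 ∘ a2
The second expression reduces to a1 ∘ a3 ∘ a2
The normal forms differ: not equal.


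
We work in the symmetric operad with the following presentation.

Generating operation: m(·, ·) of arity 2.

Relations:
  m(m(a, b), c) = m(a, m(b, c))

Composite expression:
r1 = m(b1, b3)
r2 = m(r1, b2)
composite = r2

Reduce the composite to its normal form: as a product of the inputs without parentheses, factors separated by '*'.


b1 * b3 * b2

Every regrouping of m is equal, so read the b-inputs in written order.
m(b1, b3) collapses to b1 * b3
m(m(b1, b3), b2) collapses to b1 * b3 * b2


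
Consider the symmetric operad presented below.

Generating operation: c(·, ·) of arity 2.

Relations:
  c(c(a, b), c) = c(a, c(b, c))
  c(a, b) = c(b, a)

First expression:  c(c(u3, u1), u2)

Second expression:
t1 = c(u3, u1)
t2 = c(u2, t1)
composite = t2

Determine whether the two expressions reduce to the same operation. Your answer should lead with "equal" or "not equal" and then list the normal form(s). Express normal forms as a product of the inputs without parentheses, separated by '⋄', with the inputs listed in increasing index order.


equal: each reduces to u1 ⋄ u2 ⋄ u3


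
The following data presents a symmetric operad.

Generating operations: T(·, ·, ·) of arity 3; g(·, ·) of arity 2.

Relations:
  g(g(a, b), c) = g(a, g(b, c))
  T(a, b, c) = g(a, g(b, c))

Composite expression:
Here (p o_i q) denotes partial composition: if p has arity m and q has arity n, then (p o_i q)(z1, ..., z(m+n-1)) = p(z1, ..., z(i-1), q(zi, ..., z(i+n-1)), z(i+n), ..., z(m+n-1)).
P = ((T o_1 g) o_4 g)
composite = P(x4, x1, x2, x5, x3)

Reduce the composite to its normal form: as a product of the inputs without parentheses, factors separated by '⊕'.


x4 ⊕ x1 ⊕ x2 ⊕ x5 ⊕ x3

All parenthesizations of T agree; list the x-inputs left to right.
g(x4, x1) collapses to x4 ⊕ x1
g(x5, x3) collapses to x5 ⊕ x3
T(g(x4, x1), x2, g(x5, x3)) collapses to x4 ⊕ x1 ⊕ x2 ⊕ x5 ⊕ x3


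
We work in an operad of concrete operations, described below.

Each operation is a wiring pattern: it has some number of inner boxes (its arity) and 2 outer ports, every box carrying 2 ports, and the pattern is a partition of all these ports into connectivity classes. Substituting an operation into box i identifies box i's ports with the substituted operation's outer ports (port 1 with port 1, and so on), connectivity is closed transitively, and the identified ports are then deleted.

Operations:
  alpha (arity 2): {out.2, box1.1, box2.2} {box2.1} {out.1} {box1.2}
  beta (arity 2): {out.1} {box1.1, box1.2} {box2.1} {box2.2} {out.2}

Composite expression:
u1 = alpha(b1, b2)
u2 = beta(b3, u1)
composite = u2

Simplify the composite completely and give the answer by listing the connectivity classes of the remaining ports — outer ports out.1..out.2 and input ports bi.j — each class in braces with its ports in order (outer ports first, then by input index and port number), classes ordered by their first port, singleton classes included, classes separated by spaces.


After gluing at beta, chains via deleted ports link the b-ports.
composing alpha on (b1, b2), with out.j its own outer ports: {out.1} {out.2, b1.1, b2.2} {b1.2} {b2.1}
composing beta on (b3, b1, b2), with out.j its own outer ports: {out.1} {out.2} {b1.1, b2.2} {b1.2} {b2.1} {b3.1, b3.2}

{out.1} {out.2} {b1.1, b2.2} {b1.2} {b2.1} {b3.1, b3.2}


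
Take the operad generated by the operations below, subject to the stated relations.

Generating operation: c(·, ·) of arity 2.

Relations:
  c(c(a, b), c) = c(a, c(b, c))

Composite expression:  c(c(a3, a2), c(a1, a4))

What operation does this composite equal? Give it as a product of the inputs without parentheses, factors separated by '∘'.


a3 ∘ a2 ∘ a1 ∘ a4

The c-tree's shape is irrelevant; the a-reading-order decides.
c(a3, a2) unparenthesizes to a3 ∘ a2
c(a1, a4) unparenthesizes to a1 ∘ a4
c(c(a3, a2), c(a1, a4)) unparenthesizes to a3 ∘ a2 ∘ a1 ∘ a4


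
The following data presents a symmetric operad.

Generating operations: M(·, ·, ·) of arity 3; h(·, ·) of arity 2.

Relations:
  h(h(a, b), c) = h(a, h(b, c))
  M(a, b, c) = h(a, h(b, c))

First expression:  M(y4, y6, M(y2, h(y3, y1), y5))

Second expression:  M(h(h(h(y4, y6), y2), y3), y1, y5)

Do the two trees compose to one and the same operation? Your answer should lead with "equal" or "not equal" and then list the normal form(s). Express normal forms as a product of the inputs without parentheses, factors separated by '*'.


equal; both compose to y4 * y6 * y2 * y3 * y1 * y5

The first expression reduces to y4 * y6 * y2 * y3 * y1 * y5
The second expression reduces to y4 * y6 * y2 * y3 * y1 * y5
Both agree, so they are equal.


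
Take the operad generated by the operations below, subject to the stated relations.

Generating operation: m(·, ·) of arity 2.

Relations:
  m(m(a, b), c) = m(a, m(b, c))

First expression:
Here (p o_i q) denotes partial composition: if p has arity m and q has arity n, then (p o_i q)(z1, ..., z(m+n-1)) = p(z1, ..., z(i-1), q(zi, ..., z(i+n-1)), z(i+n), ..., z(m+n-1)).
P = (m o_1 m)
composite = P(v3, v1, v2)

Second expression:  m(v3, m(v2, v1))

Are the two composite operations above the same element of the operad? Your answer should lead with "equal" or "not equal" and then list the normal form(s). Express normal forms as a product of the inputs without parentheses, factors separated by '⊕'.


not equal — first v3 ⊕ v1 ⊕ v2, second v3 ⊕ v2 ⊕ v1

The first expression, normalized: v3 ⊕ v1 ⊕ v2
The second expression, normalized: v3 ⊕ v2 ⊕ v1
Different reductions; not equal.


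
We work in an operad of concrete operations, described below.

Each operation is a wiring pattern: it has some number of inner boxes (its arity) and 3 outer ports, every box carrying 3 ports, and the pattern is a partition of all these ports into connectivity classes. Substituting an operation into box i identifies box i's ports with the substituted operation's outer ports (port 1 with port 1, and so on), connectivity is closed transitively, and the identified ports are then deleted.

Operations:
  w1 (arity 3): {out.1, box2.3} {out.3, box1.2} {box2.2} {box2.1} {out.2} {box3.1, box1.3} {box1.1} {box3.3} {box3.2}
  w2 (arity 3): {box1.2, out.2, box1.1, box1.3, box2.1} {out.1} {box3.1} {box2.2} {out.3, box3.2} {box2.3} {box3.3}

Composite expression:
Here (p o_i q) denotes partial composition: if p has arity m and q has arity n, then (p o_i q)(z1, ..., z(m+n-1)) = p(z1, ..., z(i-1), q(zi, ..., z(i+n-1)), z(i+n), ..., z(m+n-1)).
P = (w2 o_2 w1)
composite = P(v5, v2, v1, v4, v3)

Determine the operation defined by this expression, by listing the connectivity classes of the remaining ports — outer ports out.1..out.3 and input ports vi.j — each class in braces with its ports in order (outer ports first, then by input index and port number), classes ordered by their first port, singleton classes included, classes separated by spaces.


Connectivity passes through glued w2-boundaries; trace each wire chain.
after w1, the pattern on (v2, v1, v4) reads {out.1, v1.3} {out.2} {out.3, v2.2} {v1.1} {v1.2} {v2.1} {v2.3, v4.1} {v4.2} {v4.3} (out.j = its outer ports)
after w2, the pattern on (v5, v2, v1, v4, v3) reads {out.1} {out.2, v1.3, v5.1, v5.2, v5.3} {out.3, v3.2} {v1.1} {v1.2} {v2.1} {v2.2} {v2.3, v4.1} {v3.1} {v3.3} {v4.2} {v4.3} (out.j = its outer ports)

{out.1} {out.2, v1.3, v5.1, v5.2, v5.3} {out.3, v3.2} {v1.1} {v1.2} {v2.1} {v2.2} {v2.3, v4.1} {v3.1} {v3.3} {v4.2} {v4.3}


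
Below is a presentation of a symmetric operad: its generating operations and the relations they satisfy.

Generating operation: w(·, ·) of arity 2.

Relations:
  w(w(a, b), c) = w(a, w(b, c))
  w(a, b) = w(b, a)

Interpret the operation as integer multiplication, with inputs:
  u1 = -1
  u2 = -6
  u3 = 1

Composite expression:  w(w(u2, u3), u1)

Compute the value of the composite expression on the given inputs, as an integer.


6

w(u2, u3) = -6
w(w(u2, u3), u1) = 6


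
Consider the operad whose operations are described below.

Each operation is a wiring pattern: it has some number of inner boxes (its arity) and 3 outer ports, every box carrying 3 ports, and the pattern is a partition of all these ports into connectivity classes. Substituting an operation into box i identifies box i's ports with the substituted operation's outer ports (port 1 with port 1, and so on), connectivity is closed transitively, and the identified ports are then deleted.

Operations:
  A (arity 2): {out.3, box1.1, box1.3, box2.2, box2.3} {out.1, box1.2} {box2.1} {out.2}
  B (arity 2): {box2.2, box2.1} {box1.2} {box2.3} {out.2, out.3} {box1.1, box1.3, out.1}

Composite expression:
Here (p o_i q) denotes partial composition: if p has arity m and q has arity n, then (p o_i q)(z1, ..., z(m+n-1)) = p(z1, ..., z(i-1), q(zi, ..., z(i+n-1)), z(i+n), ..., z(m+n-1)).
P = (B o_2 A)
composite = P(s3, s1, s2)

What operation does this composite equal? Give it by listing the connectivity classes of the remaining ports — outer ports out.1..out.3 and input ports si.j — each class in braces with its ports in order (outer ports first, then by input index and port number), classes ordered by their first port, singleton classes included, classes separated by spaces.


{out.1, s3.1, s3.3} {out.2, out.3} {s1.1, s1.3, s2.2, s2.3} {s1.2} {s2.1} {s3.2}

Connectivity passes through glued B-boundaries; trace each wire chain.
the subtree at A composes to {out.1, s1.2} {out.2} {out.3, s1.1, s1.3, s2.2, s2.3} {s2.1} on (s1, s2); out.j = own outer ports
the subtree at B composes to {out.1, s3.1, s3.3} {out.2, out.3} {s1.1, s1.3, s2.2, s2.3} {s1.2} {s2.1} {s3.2} on (s3, s1, s2); out.j = own outer ports


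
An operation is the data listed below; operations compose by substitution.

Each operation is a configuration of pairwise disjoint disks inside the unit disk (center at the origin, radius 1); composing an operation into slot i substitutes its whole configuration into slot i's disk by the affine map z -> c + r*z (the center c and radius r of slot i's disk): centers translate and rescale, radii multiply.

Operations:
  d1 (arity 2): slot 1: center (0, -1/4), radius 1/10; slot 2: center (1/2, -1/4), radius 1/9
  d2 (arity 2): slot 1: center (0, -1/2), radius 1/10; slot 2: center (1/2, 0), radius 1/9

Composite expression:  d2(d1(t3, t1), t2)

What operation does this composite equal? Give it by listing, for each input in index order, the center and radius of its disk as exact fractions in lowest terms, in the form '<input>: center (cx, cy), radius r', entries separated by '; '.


t1: center (1/20, -21/40), radius 1/90; t2: center (1/2, 0), radius 1/9; t3: center (0, -21/40), radius 1/100

Only the slot chain above each t matters under d2; compose those maps.
input t3: composing its 2 substitution steps yields center (0, -21/40), radius 1/100
input t1: composing its 2 substitution steps yields center (1/20, -21/40), radius 1/90
input t2: composing its 1 substitution step yields center (1/2, 0), radius 1/9
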